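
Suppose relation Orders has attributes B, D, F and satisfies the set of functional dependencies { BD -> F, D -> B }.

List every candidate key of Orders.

Attribute D never appears on the right-hand side of any dependency, so D must belong to every candidate key.
{D}⁺ = {B, D, F}, which is all of the schema, so {D} is the only candidate key.

(D)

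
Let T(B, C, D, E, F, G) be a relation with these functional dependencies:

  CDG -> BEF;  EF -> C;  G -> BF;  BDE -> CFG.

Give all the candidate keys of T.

Attribute D never appears on the right-hand side of any dependency, so D must belong to every candidate key.
{D}⁺ = {D}, which is not all of the schema, so we must add further attributes.
{B, D, E}⁺: BDE→CFG adds C, F, G → {B, C, D, E, F, G}. Minimal: {D, E}⁺ = {D, E}; {B, E}⁺ = {B, E}; {B, D}⁺ = {B, D} — none reach the full schema.
{C, D, G}⁺: CDG→BEF adds B, E, F → {B, C, D, E, F, G}. Minimal: {D, G}⁺ = {B, D, F, G}; {C, G}⁺ = {B, C, F, G}; {C, D}⁺ = {C, D} — none reach the full schema.
{D, E, G}⁺: G→BF adds B, F; BDE→CFG adds C → {B, C, D, E, F, G}. Minimal: {E, G}⁺ = {B, C, E, F, G}; {D, G}⁺ = {B, D, F, G}; {D, E}⁺ = {D, E} — none reach the full schema.
Any other superkey contains one of these as a subset, so there are no further candidate keys.

BDE, CDG, DEG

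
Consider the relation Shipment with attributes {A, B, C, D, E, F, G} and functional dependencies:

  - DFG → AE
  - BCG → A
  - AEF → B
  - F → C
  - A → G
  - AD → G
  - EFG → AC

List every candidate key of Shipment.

Attributes D, F never appear on any right-hand side, so every candidate key must contain {D, F}.
{D, F}⁺ = {C, D, F}, which is not all of the schema, so we must add further attributes.
{A, D, F}⁺: F→C adds C; A→G adds G; DFG→AE adds E; AEF→B adds B → {A, B, C, D, E, F, G}.
{D, F, G}⁺: DFG→AE adds A, E; AEF→B adds B; F→C adds C → {A, B, C, D, E, F, G}.
Any other superkey contains one of these as a subset, so there are no further candidate keys.

(A, D, F), (D, F, G)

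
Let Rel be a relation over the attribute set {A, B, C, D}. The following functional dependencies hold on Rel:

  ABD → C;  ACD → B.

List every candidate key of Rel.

(A, B, D); (A, C, D)

{A, B, D}⁺: ABD→C adds C → {A, B, C, D}. Minimal: {B, D}⁺ = {B, D}; {A, D}⁺ = {A, D}; {A, B}⁺ = {A, B} — none reach the full schema.
{A, C, D}⁺: ACD→B adds B → {A, B, C, D}. Minimal: {C, D}⁺ = {C, D}; {A, D}⁺ = {A, D}; {A, C}⁺ = {A, C} — none reach the full schema.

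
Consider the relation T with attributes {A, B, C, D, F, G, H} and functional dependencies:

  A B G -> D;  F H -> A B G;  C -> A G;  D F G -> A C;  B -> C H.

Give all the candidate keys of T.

Attribute F never appears on the right-hand side of any dependency, so F must belong to every candidate key.
{F}⁺ = {F}, which is not all of the schema, so we must add further attributes.
{B, F}⁺: B→CH adds C, H; FH→ABG adds A, G; ABG→D adds D → {A, B, C, D, F, G, H}. Minimal: {F}⁺ = {F}; {B}⁺ = {A, B, C, D, G, H} — none reach the full schema.
{F, H}⁺: FH→ABG adds A, B, G; B→CH adds C; ABG→D adds D → {A, B, C, D, F, G, H}. Minimal: {H}⁺ = {H}; {F}⁺ = {F} — none reach the full schema.

BF; FH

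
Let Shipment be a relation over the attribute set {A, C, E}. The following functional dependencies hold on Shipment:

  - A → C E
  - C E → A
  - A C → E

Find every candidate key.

{A}, {C, E}

{A}⁺: A→CE adds C, E → {A, C, E}.
{C, E}⁺: CE→A adds A → {A, C, E}. Minimal: {E}⁺ = {E}; {C}⁺ = {C} — none reach the full schema.
Any other superkey contains one of these as a subset, so there are no further candidate keys.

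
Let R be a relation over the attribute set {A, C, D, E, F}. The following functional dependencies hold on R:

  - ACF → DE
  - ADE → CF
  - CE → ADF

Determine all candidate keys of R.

CE; ACF; ADE

{C, E}⁺: CE→ADF adds A, D, F → {A, C, D, E, F}. Minimal: {E}⁺ = {E}; {C}⁺ = {C} — none reach the full schema.
{A, C, F}⁺: ACF→DE adds D, E → {A, C, D, E, F}. Minimal: {C, F}⁺ = {C, F}; {A, F}⁺ = {A, F}; {A, C}⁺ = {A, C} — none reach the full schema.
{A, D, E}⁺: ADE→CF adds C, F → {A, C, D, E, F}. Minimal: {D, E}⁺ = {D, E}; {A, E}⁺ = {A, E}; {A, D}⁺ = {A, D} — none reach the full schema.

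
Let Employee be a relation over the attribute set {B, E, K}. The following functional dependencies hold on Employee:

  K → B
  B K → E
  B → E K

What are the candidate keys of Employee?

{B}, {K}

{B}⁺: B→EK adds E, K → {B, E, K}.
{K}⁺: K→B adds B; BK→E adds E → {B, E, K}.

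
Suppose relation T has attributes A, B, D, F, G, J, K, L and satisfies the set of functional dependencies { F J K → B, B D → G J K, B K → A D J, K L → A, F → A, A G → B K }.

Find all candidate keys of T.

Attributes F, L never appear on any right-hand side, so every candidate key must contain {F, L}.
{F, L}⁺ = {A, F, L}, which is not all of the schema, so we must add further attributes.
{F, G, L}⁺: F→A adds A; AG→BK adds B, K; BK→ADJ adds D, J → {A, B, D, F, G, J, K, L}. Minimal: {G, L}⁺ = {G, L}; {F, L}⁺ = {A, F, L}; {F, G}⁺ = {A, B, D, F, G, J, K} — none reach the full schema.
{B, D, F, L}⁺: BD→GJK adds G, J, K; BK→ADJ adds A → {A, B, D, F, G, J, K, L}. Minimal: {D, F, L}⁺ = {A, D, F, L}; {B, F, L}⁺ = {A, B, F, L}; {B, D, L}⁺ = {A, B, D, G, J, K, L}; … — none reach the full schema.
{B, F, K, L}⁺: BK→ADJ adds A, D, J; BD→GJK adds G → {A, B, D, F, G, J, K, L}. Minimal: {F, K, L}⁺ = {A, F, K, L}; {B, K, L}⁺ = {A, B, D, G, J, K, L}; {B, F, L}⁺ = {A, B, F, L}; … — none reach the full schema.
{F, J, K, L}⁺: FJK→B adds B; BK→ADJ adds A, D; BD→GJK adds G → {A, B, D, F, G, J, K, L}. Minimal: {J, K, L}⁺ = {A, J, K, L}; {F, K, L}⁺ = {A, F, K, L}; {F, J, L}⁺ = {A, F, J, L}; … — none reach the full schema.

{F, G, L}; {B, D, F, L}; {B, F, K, L}; {F, J, K, L}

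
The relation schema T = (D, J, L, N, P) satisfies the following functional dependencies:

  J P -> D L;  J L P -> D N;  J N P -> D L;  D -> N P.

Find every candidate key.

{D, J}⁺: D→NP adds N, P; JP→DL adds L → {D, J, L, N, P}. Minimal: {J}⁺ = {J}; {D}⁺ = {D, N, P} — none reach the full schema.
{J, P}⁺: JP→DL adds D, L; JLP→DN adds N → {D, J, L, N, P}. Minimal: {P}⁺ = {P}; {J}⁺ = {J} — none reach the full schema.

{D, J}, {J, P}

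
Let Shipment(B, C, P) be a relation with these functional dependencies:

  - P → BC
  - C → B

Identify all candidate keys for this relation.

(P)

Attribute P never appears on the right-hand side of any dependency, so P must belong to every candidate key.
{P}⁺ = {B, C, P}, which is all of the schema, so {P} is the only candidate key.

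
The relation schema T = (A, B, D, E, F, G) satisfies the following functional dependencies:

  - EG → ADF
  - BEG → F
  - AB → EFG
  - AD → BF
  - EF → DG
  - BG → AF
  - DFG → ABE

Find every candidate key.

{A, B}⁺: AB→EFG adds E, F, G; EF→DG adds D → {A, B, D, E, F, G}.
{A, D}⁺: AD→BF adds B, F; AB→EFG adds E, G → {A, B, D, E, F, G}.
{B, G}⁺: BG→AF adds A, F; AB→EFG adds E; EF→DG adds D → {A, B, D, E, F, G}.
{E, F}⁺: EF→DG adds D, G; DFG→ABE adds A, B → {A, B, D, E, F, G}.
{E, G}⁺: EG→ADF adds A, D, F; AD→BF adds B → {A, B, D, E, F, G}.
{D, F, G}⁺: DFG→ABE adds A, B, E → {A, B, D, E, F, G}.
Any other superkey contains one of these as a subset, so there are no further candidate keys.

{A, B}; {A, D}; {B, G}; {E, F}; {E, G}; {D, F, G}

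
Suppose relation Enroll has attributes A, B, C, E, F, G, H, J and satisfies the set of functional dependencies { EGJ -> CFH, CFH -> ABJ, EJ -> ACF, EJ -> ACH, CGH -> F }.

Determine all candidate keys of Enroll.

EGJ; CEGH

Attributes E, G never appear on any right-hand side, so every candidate key must contain {E, G}.
{E, G}⁺ = {E, G}, which is not all of the schema, so we must add further attributes.
{E, G, J}⁺: EGJ→CFH adds C, F, H; CFH→ABJ adds A, B → {A, B, C, E, F, G, H, J}.
{C, E, G, H}⁺: CGH→F adds F; CFH→ABJ adds A, B, J → {A, B, C, E, F, G, H, J}.
Any other superkey contains one of these as a subset, so there are no further candidate keys.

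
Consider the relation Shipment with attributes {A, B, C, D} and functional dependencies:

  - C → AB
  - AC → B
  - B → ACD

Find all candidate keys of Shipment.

(B); (C)

{B}⁺: B→ACD adds A, C, D → {A, B, C, D}.
{C}⁺: C→AB adds A, B; B→ACD adds D → {A, B, C, D}.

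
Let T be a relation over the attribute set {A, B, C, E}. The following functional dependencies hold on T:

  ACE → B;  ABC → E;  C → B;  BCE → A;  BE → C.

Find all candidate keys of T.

AC, BE, CE

{A, C}⁺: C→B adds B; ABC→E adds E → {A, B, C, E}. Minimal: {C}⁺ = {B, C}; {A}⁺ = {A} — none reach the full schema.
{B, E}⁺: BE→C adds C; BCE→A adds A → {A, B, C, E}. Minimal: {E}⁺ = {E}; {B}⁺ = {B} — none reach the full schema.
{C, E}⁺: C→B adds B; BCE→A adds A → {A, B, C, E}. Minimal: {E}⁺ = {E}; {C}⁺ = {B, C} — none reach the full schema.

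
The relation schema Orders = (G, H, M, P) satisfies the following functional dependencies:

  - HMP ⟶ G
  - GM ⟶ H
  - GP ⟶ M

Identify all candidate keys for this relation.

{G, P}, {H, M, P}

Attribute P never appears on the right-hand side of any dependency, so P must belong to every candidate key.
{P}⁺ = {P}, which is not all of the schema, so we must add further attributes.
{G, P}⁺: GP→M adds M; GM→H adds H → {G, H, M, P}. Minimal: {P}⁺ = {P}; {G}⁺ = {G} — none reach the full schema.
{H, M, P}⁺: HMP→G adds G → {G, H, M, P}. Minimal: {M, P}⁺ = {M, P}; {H, P}⁺ = {H, P}; {H, M}⁺ = {H, M} — none reach the full schema.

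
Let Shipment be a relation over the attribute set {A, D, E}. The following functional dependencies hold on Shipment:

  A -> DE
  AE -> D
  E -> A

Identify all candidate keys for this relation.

(A); (E)

{A}⁺: A→DE adds D, E → {A, D, E}.
{E}⁺: E→A adds A; A→DE adds D → {A, D, E}.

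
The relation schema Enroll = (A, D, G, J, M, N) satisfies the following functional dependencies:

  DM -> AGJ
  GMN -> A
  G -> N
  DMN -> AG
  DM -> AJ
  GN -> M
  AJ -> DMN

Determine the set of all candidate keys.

{A, J}⁺: AJ→DMN adds D, M, N; DM→AGJ adds G → {A, D, G, J, M, N}. Minimal: {J}⁺ = {J}; {A}⁺ = {A} — none reach the full schema.
{D, G}⁺: G→N adds N; GN→M adds M; DM→AGJ adds A, J → {A, D, G, J, M, N}. Minimal: {G}⁺ = {A, G, M, N}; {D}⁺ = {D} — none reach the full schema.
{D, M}⁺: DM→AGJ adds A, G, J; G→N adds N → {A, D, G, J, M, N}. Minimal: {M}⁺ = {M}; {D}⁺ = {D} — none reach the full schema.
{G, J}⁺: G→N adds N; GN→M adds M; GMN→A adds A; AJ→DMN adds D → {A, D, G, J, M, N}. Minimal: {J}⁺ = {J}; {G}⁺ = {A, G, M, N} — none reach the full schema.
Any other superkey contains one of these as a subset, so there are no further candidate keys.

AJ; DG; DM; GJ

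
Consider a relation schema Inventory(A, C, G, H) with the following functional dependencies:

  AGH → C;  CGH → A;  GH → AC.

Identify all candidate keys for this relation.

{G, H}

Attributes G, H never appear on any right-hand side, so every candidate key must contain {G, H}.
{G, H}⁺ = {A, C, G, H}, which is all of the schema, so {G, H} is the only candidate key.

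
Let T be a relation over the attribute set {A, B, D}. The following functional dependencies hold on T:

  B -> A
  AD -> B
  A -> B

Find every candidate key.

{A, D}⁺: AD→B adds B → {A, B, D}. Minimal: {D}⁺ = {D}; {A}⁺ = {A, B} — none reach the full schema.
{B, D}⁺: B→A adds A → {A, B, D}. Minimal: {D}⁺ = {D}; {B}⁺ = {A, B} — none reach the full schema.

{A, D}, {B, D}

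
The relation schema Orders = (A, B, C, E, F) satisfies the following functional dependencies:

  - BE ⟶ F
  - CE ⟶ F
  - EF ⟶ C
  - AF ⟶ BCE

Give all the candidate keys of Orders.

{A, F}, {A, B, E}, {A, C, E}

Attribute A never appears on the right-hand side of any dependency, so A must belong to every candidate key.
{A}⁺ = {A}, which is not all of the schema, so we must add further attributes.
{A, F}⁺: AF→BCE adds B, C, E → {A, B, C, E, F}. Minimal: {F}⁺ = {F}; {A}⁺ = {A} — none reach the full schema.
{A, B, E}⁺: BE→F adds F; EF→C adds C → {A, B, C, E, F}. Minimal: {B, E}⁺ = {B, C, E, F}; {A, E}⁺ = {A, E}; {A, B}⁺ = {A, B} — none reach the full schema.
{A, C, E}⁺: CE→F adds F; AF→BCE adds B → {A, B, C, E, F}. Minimal: {C, E}⁺ = {C, E, F}; {A, E}⁺ = {A, E}; {A, C}⁺ = {A, C} — none reach the full schema.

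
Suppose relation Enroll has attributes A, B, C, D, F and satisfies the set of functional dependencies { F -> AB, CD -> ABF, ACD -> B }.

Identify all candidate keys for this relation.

Attributes C, D never appear on any right-hand side, so every candidate key must contain {C, D}.
{C, D}⁺ = {A, B, C, D, F}, which is all of the schema, so {C, D} is the only candidate key.

(C, D)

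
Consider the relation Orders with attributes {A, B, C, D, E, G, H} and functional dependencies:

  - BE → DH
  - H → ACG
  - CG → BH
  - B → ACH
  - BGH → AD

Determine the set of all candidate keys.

Attribute E never appears on the right-hand side of any dependency, so E must belong to every candidate key.
{E}⁺ = {E}, which is not all of the schema, so we must add further attributes.
{B, E}⁺: BE→DH adds D, H; H→ACG adds A, C, G → {A, B, C, D, E, G, H}.
{E, H}⁺: H→ACG adds A, C, G; CG→BH adds B; BGH→AD adds D → {A, B, C, D, E, G, H}.
{C, E, G}⁺: CG→BH adds B, H; B→ACH adds A; BGH→AD adds D → {A, B, C, D, E, G, H}.

{B, E}, {E, H}, {C, E, G}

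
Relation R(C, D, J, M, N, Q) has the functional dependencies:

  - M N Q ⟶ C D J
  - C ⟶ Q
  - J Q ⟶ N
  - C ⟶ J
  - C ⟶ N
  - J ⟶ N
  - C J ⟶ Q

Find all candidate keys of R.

(C, M), (J, M, Q), (M, N, Q)

Attribute M never appears on the right-hand side of any dependency, so M must belong to every candidate key.
{M}⁺ = {M}, which is not all of the schema, so we must add further attributes.
{C, M}⁺: C→Q adds Q; C→J adds J; C→N adds N; MNQ→CDJ adds D → {C, D, J, M, N, Q}. Minimal: {M}⁺ = {M}; {C}⁺ = {C, J, N, Q} — none reach the full schema.
{J, M, Q}⁺: JQ→N adds N; MNQ→CDJ adds C, D → {C, D, J, M, N, Q}. Minimal: {M, Q}⁺ = {M, Q}; {J, Q}⁺ = {J, N, Q}; {J, M}⁺ = {J, M, N} — none reach the full schema.
{M, N, Q}⁺: MNQ→CDJ adds C, D, J → {C, D, J, M, N, Q}. Minimal: {N, Q}⁺ = {N, Q}; {M, Q}⁺ = {M, Q}; {M, N}⁺ = {M, N} — none reach the full schema.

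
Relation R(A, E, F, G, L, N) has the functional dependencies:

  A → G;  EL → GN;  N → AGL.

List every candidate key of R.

(E, F, L), (E, F, N)

Attributes E, F never appear on any right-hand side, so every candidate key must contain {E, F}.
{E, F}⁺ = {E, F}, which is not all of the schema, so we must add further attributes.
{E, F, L}⁺: EL→GN adds G, N; N→AGL adds A → {A, E, F, G, L, N}. Minimal: {F, L}⁺ = {F, L}; {E, L}⁺ = {A, E, G, L, N}; {E, F}⁺ = {E, F} — none reach the full schema.
{E, F, N}⁺: N→AGL adds A, G, L → {A, E, F, G, L, N}. Minimal: {F, N}⁺ = {A, F, G, L, N}; {E, N}⁺ = {A, E, G, L, N}; {E, F}⁺ = {E, F} — none reach the full schema.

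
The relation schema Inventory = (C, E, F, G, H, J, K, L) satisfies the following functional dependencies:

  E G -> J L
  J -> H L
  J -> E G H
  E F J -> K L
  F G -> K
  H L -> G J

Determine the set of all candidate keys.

{C, F, J}⁺: J→HL adds H, L; J→EGH adds E, G; EFJ→KL adds K → {C, E, F, G, H, J, K, L}. Minimal: {F, J}⁺ = {E, F, G, H, J, K, L}; {C, J}⁺ = {C, E, G, H, J, L}; {C, F}⁺ = {C, F} — none reach the full schema.
{C, E, F, G}⁺: EG→JL adds J, L; J→HL adds H; EFJ→KL adds K → {C, E, F, G, H, J, K, L}. Minimal: {E, F, G}⁺ = {E, F, G, H, J, K, L}; {C, F, G}⁺ = {C, F, G, K}; {C, E, G}⁺ = {C, E, G, H, J, L}; … — none reach the full schema.
{C, F, H, L}⁺: HL→GJ adds G, J; J→EGH adds E; EFJ→KL adds K → {C, E, F, G, H, J, K, L}. Minimal: {F, H, L}⁺ = {E, F, G, H, J, K, L}; {C, H, L}⁺ = {C, E, G, H, J, L}; {C, F, L}⁺ = {C, F, L}; … — none reach the full schema.
Any other superkey contains one of these as a subset, so there are no further candidate keys.

(C, F, J), (C, E, F, G), (C, F, H, L)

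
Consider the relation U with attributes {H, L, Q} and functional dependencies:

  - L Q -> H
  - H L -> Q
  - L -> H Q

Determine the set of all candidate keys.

{L}

Attribute L never appears on the right-hand side of any dependency, so L must belong to every candidate key.
{L}⁺ = {H, L, Q}, which is all of the schema, so {L} is the only candidate key.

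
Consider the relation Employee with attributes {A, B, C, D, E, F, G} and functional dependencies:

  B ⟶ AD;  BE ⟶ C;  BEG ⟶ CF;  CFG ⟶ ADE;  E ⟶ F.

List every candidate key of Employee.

Attributes B, G never appear on any right-hand side, so every candidate key must contain {B, G}.
{B, G}⁺ = {A, B, D, G}, which is not all of the schema, so we must add further attributes.
{B, E, G}⁺: B→AD adds A, D; BE→C adds C; BEG→CF adds F → {A, B, C, D, E, F, G}.
{B, C, F, G}⁺: B→AD adds A, D; CFG→ADE adds E → {A, B, C, D, E, F, G}.
Any other superkey contains one of these as a subset, so there are no further candidate keys.

{B, E, G}, {B, C, F, G}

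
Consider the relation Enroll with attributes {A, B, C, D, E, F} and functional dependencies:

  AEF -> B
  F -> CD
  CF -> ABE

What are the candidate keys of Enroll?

Attribute F never appears on the right-hand side of any dependency, so F must belong to every candidate key.
{F}⁺ = {A, B, C, D, E, F}, which is all of the schema, so {F} is the only candidate key.

{F}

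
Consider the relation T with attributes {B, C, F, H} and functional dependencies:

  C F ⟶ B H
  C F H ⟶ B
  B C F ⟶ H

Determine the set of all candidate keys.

{C, F}

Attributes C, F never appear on any right-hand side, so every candidate key must contain {C, F}.
{C, F}⁺ = {B, C, F, H}, which is all of the schema, so {C, F} is the only candidate key.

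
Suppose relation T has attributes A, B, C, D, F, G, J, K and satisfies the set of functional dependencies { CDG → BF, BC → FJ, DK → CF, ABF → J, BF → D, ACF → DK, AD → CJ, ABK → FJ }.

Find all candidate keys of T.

{A, D, G}; {A, B, C, G}; {A, B, F, G}; {A, B, G, K}; {A, C, F, G}

Attributes A, G never appear on any right-hand side, so every candidate key must contain {A, G}.
{A, G}⁺ = {A, G}, which is not all of the schema, so we must add further attributes.
{A, D, G}⁺: AD→CJ adds C, J; CDG→BF adds B, F; ACF→DK adds K → {A, B, C, D, F, G, J, K}. Minimal: {D, G}⁺ = {D, G}; {A, G}⁺ = {A, G}; {A, D}⁺ = {A, C, D, J} — none reach the full schema.
{A, B, C, G}⁺: BC→FJ adds F, J; BF→D adds D; ACF→DK adds K → {A, B, C, D, F, G, J, K}. Minimal: {B, C, G}⁺ = {B, C, D, F, G, J}; {A, C, G}⁺ = {A, C, G}; {A, B, G}⁺ = {A, B, G}; … — none reach the full schema.
{A, B, F, G}⁺: ABF→J adds J; BF→D adds D; AD→CJ adds C; ACF→DK adds K → {A, B, C, D, F, G, J, K}. Minimal: {B, F, G}⁺ = {B, D, F, G}; {A, F, G}⁺ = {A, F, G}; {A, B, G}⁺ = {A, B, G}; … — none reach the full schema.
{A, B, G, K}⁺: ABK→FJ adds F, J; BF→D adds D; AD→CJ adds C → {A, B, C, D, F, G, J, K}. Minimal: {B, G, K}⁺ = {B, G, K}; {A, G, K}⁺ = {A, G, K}; {A, B, K}⁺ = {A, B, C, D, F, J, K}; … — none reach the full schema.
{A, C, F, G}⁺: ACF→DK adds D, K; AD→CJ adds J; CDG→BF adds B → {A, B, C, D, F, G, J, K}. Minimal: {C, F, G}⁺ = {C, F, G}; {A, F, G}⁺ = {A, F, G}; {A, C, G}⁺ = {A, C, G}; … — none reach the full schema.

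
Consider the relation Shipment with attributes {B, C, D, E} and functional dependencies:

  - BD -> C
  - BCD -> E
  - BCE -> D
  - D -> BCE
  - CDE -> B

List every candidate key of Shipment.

{D}⁺: D→BCE adds B, C, E → {B, C, D, E}.
{B, C, E}⁺: BCE→D adds D → {B, C, D, E}. Minimal: {C, E}⁺ = {C, E}; {B, E}⁺ = {B, E}; {B, C}⁺ = {B, C} — none reach the full schema.
Any other superkey contains one of these as a subset, so there are no further candidate keys.

D, BCE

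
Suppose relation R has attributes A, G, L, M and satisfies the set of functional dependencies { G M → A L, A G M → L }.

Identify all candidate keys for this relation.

Attributes G, M never appear on any right-hand side, so every candidate key must contain {G, M}.
{G, M}⁺ = {A, G, L, M}, which is all of the schema, so {G, M} is the only candidate key.

{G, M}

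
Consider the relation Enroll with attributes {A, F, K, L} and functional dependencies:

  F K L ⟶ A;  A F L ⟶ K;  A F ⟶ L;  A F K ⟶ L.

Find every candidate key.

(A, F), (F, K, L)

Attribute F never appears on the right-hand side of any dependency, so F must belong to every candidate key.
{F}⁺ = {F}, which is not all of the schema, so we must add further attributes.
{A, F}⁺: AF→L adds L; AFL→K adds K → {A, F, K, L}.
{F, K, L}⁺: FKL→A adds A → {A, F, K, L}.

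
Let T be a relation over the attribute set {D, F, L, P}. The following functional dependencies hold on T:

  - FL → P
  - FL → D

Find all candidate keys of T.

{F, L}

Attributes F, L never appear on any right-hand side, so every candidate key must contain {F, L}.
{F, L}⁺ = {D, F, L, P}, which is all of the schema, so {F, L} is the only candidate key.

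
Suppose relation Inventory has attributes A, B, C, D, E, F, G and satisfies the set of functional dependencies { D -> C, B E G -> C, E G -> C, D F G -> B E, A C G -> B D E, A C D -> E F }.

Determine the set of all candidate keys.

Attributes A, G never appear on any right-hand side, so every candidate key must contain {A, G}.
{A, G}⁺ = {A, G}, which is not all of the schema, so we must add further attributes.
{A, C, G}⁺: ACG→BDE adds B, D, E; ACD→EF adds F → {A, B, C, D, E, F, G}.
{A, D, G}⁺: D→C adds C; ACG→BDE adds B, E; ACD→EF adds F → {A, B, C, D, E, F, G}.
{A, E, G}⁺: EG→C adds C; ACG→BDE adds B, D; ACD→EF adds F → {A, B, C, D, E, F, G}.

{A, C, G}; {A, D, G}; {A, E, G}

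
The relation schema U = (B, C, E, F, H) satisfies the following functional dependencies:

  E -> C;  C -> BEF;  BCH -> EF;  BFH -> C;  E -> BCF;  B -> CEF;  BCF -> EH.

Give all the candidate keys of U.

{B}⁺: B→CEF adds C, E, F; BCF→EH adds H → {B, C, E, F, H}.
{C}⁺: C→BEF adds B, E, F; BCF→EH adds H → {B, C, E, F, H}.
{E}⁺: E→C adds C; C→BEF adds B, F; BCF→EH adds H → {B, C, E, F, H}.
Any other superkey contains one of these as a subset, so there are no further candidate keys.

(B), (C), (E)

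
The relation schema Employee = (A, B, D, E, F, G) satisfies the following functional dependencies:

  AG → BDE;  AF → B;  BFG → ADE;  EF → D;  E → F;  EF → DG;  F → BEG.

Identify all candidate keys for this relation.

(E); (F); (A, G)

{E}⁺: E→F adds F; EF→DG adds D, G; F→BEG adds B; BFG→ADE adds A → {A, B, D, E, F, G}.
{F}⁺: F→BEG adds B, E, G; BFG→ADE adds A, D → {A, B, D, E, F, G}.
{A, G}⁺: AG→BDE adds B, D, E; E→F adds F → {A, B, D, E, F, G}. Minimal: {G}⁺ = {G}; {A}⁺ = {A} — none reach the full schema.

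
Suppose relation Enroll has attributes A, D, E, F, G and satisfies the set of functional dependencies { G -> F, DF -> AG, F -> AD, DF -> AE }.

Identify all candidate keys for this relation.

{F}, {G}

{F}⁺: F→AD adds A, D; DF→AE adds E; DF→AG adds G → {A, D, E, F, G}.
{G}⁺: G→F adds F; F→AD adds A, D; DF→AE adds E → {A, D, E, F, G}.
Any other superkey contains one of these as a subset, so there are no further candidate keys.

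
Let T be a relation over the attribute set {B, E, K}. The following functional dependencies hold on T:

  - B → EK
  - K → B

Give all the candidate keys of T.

{B}⁺: B→EK adds E, K → {B, E, K}.
{K}⁺: K→B adds B; B→EK adds E → {B, E, K}.

(B), (K)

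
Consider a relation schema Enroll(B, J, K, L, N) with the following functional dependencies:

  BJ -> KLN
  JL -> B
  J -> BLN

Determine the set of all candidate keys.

(J)

{J}⁺: J→BLN adds B, L, N; BJ→KLN adds K → {B, J, K, L, N}.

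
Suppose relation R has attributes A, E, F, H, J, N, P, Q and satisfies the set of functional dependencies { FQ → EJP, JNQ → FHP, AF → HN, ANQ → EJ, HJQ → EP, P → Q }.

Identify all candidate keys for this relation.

(A, F, P); (A, F, Q); (A, N, P); (A, N, Q)

Attribute A never appears on the right-hand side of any dependency, so A must belong to every candidate key.
{A}⁺ = {A}, which is not all of the schema, so we must add further attributes.
{A, F, P}⁺: AF→HN adds H, N; P→Q adds Q; FQ→EJP adds E, J → {A, E, F, H, J, N, P, Q}.
{A, F, Q}⁺: FQ→EJP adds E, J, P; AF→HN adds H, N → {A, E, F, H, J, N, P, Q}.
{A, N, P}⁺: P→Q adds Q; ANQ→EJ adds E, J; JNQ→FHP adds F, H → {A, E, F, H, J, N, P, Q}.
{A, N, Q}⁺: ANQ→EJ adds E, J; JNQ→FHP adds F, H, P → {A, E, F, H, J, N, P, Q}.
Any other superkey contains one of these as a subset, so there are no further candidate keys.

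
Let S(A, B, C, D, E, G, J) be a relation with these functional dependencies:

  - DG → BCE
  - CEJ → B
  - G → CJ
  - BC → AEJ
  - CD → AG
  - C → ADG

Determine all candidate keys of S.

{C}⁺: C→ADG adds A, D, G; DG→BCE adds B, E; G→CJ adds J → {A, B, C, D, E, G, J}.
{G}⁺: G→CJ adds C, J; C→ADG adds A, D; DG→BCE adds B, E → {A, B, C, D, E, G, J}.

(C), (G)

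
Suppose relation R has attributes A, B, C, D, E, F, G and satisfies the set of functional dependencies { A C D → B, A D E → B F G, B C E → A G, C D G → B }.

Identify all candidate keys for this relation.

{A, C, D, E}⁺: ACD→B adds B; ADE→BFG adds F, G → {A, B, C, D, E, F, G}. Minimal: {C, D, E}⁺ = {C, D, E}; {A, D, E}⁺ = {A, B, D, E, F, G}; {A, C, E}⁺ = {A, C, E}; … — none reach the full schema.
{B, C, D, E}⁺: BCE→AG adds A, G; ADE→BFG adds F → {A, B, C, D, E, F, G}. Minimal: {C, D, E}⁺ = {C, D, E}; {B, D, E}⁺ = {B, D, E}; {B, C, E}⁺ = {A, B, C, E, G}; … — none reach the full schema.
{C, D, E, G}⁺: CDG→B adds B; BCE→AG adds A; ADE→BFG adds F → {A, B, C, D, E, F, G}. Minimal: {D, E, G}⁺ = {D, E, G}; {C, E, G}⁺ = {C, E, G}; {C, D, G}⁺ = {B, C, D, G}; … — none reach the full schema.

ACDE, BCDE, CDEG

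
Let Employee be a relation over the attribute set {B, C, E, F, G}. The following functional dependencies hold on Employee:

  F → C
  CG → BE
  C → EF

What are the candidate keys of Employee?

{C, G}, {F, G}

Attribute G never appears on the right-hand side of any dependency, so G must belong to every candidate key.
{G}⁺ = {G}, which is not all of the schema, so we must add further attributes.
{C, G}⁺: CG→BE adds B, E; C→EF adds F → {B, C, E, F, G}. Minimal: {G}⁺ = {G}; {C}⁺ = {C, E, F} — none reach the full schema.
{F, G}⁺: F→C adds C; CG→BE adds B, E → {B, C, E, F, G}. Minimal: {G}⁺ = {G}; {F}⁺ = {C, E, F} — none reach the full schema.
Any other superkey contains one of these as a subset, so there are no further candidate keys.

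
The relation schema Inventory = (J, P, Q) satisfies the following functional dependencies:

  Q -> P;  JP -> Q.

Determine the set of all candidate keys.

{J, P}; {J, Q}

Attribute J never appears on the right-hand side of any dependency, so J must belong to every candidate key.
{J}⁺ = {J}, which is not all of the schema, so we must add further attributes.
{J, P}⁺: JP→Q adds Q → {J, P, Q}. Minimal: {P}⁺ = {P}; {J}⁺ = {J} — none reach the full schema.
{J, Q}⁺: Q→P adds P → {J, P, Q}. Minimal: {Q}⁺ = {P, Q}; {J}⁺ = {J} — none reach the full schema.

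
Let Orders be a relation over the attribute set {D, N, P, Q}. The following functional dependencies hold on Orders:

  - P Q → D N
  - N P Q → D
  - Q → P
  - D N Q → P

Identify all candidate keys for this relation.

{Q}⁺: Q→P adds P; PQ→DN adds D, N → {D, N, P, Q}.
No other minimal superkey exists.

{Q}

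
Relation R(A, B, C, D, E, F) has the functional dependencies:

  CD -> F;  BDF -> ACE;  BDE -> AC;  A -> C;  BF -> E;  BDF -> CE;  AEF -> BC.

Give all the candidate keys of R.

Attribute D never appears on the right-hand side of any dependency, so D must belong to every candidate key.
{D}⁺ = {D}, which is not all of the schema, so we must add further attributes.
{A, B, D}⁺: A→C adds C; CD→F adds F; BDF→ACE adds E → {A, B, C, D, E, F}. Minimal: {B, D}⁺ = {B, D}; {A, D}⁺ = {A, C, D, F}; {A, B}⁺ = {A, B, C} — none reach the full schema.
{A, D, E}⁺: A→C adds C; CD→F adds F; AEF→BC adds B → {A, B, C, D, E, F}. Minimal: {D, E}⁺ = {D, E}; {A, E}⁺ = {A, C, E}; {A, D}⁺ = {A, C, D, F} — none reach the full schema.
{B, C, D}⁺: CD→F adds F; BDF→ACE adds A, E → {A, B, C, D, E, F}. Minimal: {C, D}⁺ = {C, D, F}; {B, D}⁺ = {B, D}; {B, C}⁺ = {B, C} — none reach the full schema.
{B, D, E}⁺: BDE→AC adds A, C; CD→F adds F → {A, B, C, D, E, F}. Minimal: {D, E}⁺ = {D, E}; {B, E}⁺ = {B, E}; {B, D}⁺ = {B, D} — none reach the full schema.
{B, D, F}⁺: BDF→ACE adds A, C, E → {A, B, C, D, E, F}. Minimal: {D, F}⁺ = {D, F}; {B, F}⁺ = {B, E, F}; {B, D}⁺ = {B, D} — none reach the full schema.

{A, B, D}, {A, D, E}, {B, C, D}, {B, D, E}, {B, D, F}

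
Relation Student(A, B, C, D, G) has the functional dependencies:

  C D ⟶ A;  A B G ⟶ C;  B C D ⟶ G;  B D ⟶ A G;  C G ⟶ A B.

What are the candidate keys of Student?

BD, CDG

{B, D}⁺: BD→AG adds A, G; ABG→C adds C → {A, B, C, D, G}.
{C, D, G}⁺: CD→A adds A; CG→AB adds B → {A, B, C, D, G}.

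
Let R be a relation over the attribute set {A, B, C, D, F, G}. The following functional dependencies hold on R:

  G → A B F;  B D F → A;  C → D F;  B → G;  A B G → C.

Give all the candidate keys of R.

(B), (G)

{B}⁺: B→G adds G; G→ABF adds A, F; ABG→C adds C; C→DF adds D → {A, B, C, D, F, G}.
{G}⁺: G→ABF adds A, B, F; ABG→C adds C; C→DF adds D → {A, B, C, D, F, G}.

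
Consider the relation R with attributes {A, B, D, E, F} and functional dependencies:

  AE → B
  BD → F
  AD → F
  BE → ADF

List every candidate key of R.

{A, E}; {B, E}

Attribute E never appears on the right-hand side of any dependency, so E must belong to every candidate key.
{E}⁺ = {E}, which is not all of the schema, so we must add further attributes.
{A, E}⁺: AE→B adds B; BE→ADF adds D, F → {A, B, D, E, F}. Minimal: {E}⁺ = {E}; {A}⁺ = {A} — none reach the full schema.
{B, E}⁺: BE→ADF adds A, D, F → {A, B, D, E, F}. Minimal: {E}⁺ = {E}; {B}⁺ = {B} — none reach the full schema.
Any other superkey contains one of these as a subset, so there are no further candidate keys.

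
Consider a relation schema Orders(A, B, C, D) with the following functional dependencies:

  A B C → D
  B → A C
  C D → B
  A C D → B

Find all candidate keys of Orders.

{B}⁺: B→AC adds A, C; ABC→D adds D → {A, B, C, D}.
{C, D}⁺: CD→B adds B; B→AC adds A → {A, B, C, D}.
Any other superkey contains one of these as a subset, so there are no further candidate keys.

B, CD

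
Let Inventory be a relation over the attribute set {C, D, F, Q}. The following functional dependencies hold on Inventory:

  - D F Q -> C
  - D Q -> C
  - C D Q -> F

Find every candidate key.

Attributes D, Q never appear on any right-hand side, so every candidate key must contain {D, Q}.
{D, Q}⁺ = {C, D, F, Q}, which is all of the schema, so {D, Q} is the only candidate key.

DQ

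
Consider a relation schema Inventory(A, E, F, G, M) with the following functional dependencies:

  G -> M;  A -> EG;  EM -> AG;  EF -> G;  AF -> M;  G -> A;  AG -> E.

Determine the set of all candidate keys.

{A, F}, {E, F}, {F, G}

Attribute F never appears on the right-hand side of any dependency, so F must belong to every candidate key.
{F}⁺ = {F}, which is not all of the schema, so we must add further attributes.
{A, F}⁺: A→EG adds E, G; AF→M adds M → {A, E, F, G, M}. Minimal: {F}⁺ = {F}; {A}⁺ = {A, E, G, M} — none reach the full schema.
{E, F}⁺: EF→G adds G; G→A adds A; G→M adds M → {A, E, F, G, M}. Minimal: {F}⁺ = {F}; {E}⁺ = {E} — none reach the full schema.
{F, G}⁺: G→M adds M; G→A adds A; AG→E adds E → {A, E, F, G, M}. Minimal: {G}⁺ = {A, E, G, M}; {F}⁺ = {F} — none reach the full schema.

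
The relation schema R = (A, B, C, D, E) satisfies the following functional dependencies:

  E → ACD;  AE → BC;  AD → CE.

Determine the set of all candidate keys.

{E}⁺: E→ACD adds A, C, D; AE→BC adds B → {A, B, C, D, E}.
{A, D}⁺: AD→CE adds C, E; AE→BC adds B → {A, B, C, D, E}. Minimal: {D}⁺ = {D}; {A}⁺ = {A} — none reach the full schema.
Any other superkey contains one of these as a subset, so there are no further candidate keys.

(E), (A, D)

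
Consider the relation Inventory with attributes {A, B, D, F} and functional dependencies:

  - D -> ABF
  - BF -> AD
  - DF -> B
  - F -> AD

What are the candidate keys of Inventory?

{D}, {F}

{D}⁺: D→ABF adds A, B, F → {A, B, D, F}.
{F}⁺: F→AD adds A, D; D→ABF adds B → {A, B, D, F}.
Any other superkey contains one of these as a subset, so there are no further candidate keys.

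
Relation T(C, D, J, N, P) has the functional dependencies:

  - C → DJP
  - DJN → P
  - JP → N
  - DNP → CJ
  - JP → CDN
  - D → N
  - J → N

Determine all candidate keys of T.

{C}, {D, J}, {D, P}, {J, P}

{C}⁺: C→DJP adds D, J, P; JP→N adds N → {C, D, J, N, P}.
{D, J}⁺: D→N adds N; DJN→P adds P; DNP→CJ adds C → {C, D, J, N, P}. Minimal: {J}⁺ = {J, N}; {D}⁺ = {D, N} — none reach the full schema.
{D, P}⁺: D→N adds N; DNP→CJ adds C, J → {C, D, J, N, P}. Minimal: {P}⁺ = {P}; {D}⁺ = {D, N} — none reach the full schema.
{J, P}⁺: JP→N adds N; JP→CDN adds C, D → {C, D, J, N, P}. Minimal: {P}⁺ = {P}; {J}⁺ = {J, N} — none reach the full schema.
Any other superkey contains one of these as a subset, so there are no further candidate keys.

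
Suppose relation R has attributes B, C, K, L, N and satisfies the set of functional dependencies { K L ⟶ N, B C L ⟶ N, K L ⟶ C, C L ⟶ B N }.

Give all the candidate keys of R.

Attributes K, L never appear on any right-hand side, so every candidate key must contain {K, L}.
{K, L}⁺ = {B, C, K, L, N}, which is all of the schema, so {K, L} is the only candidate key.

KL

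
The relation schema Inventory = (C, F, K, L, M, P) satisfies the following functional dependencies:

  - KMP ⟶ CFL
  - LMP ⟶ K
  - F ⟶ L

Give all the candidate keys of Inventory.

Attributes M, P never appear on any right-hand side, so every candidate key must contain {M, P}.
{M, P}⁺ = {M, P}, which is not all of the schema, so we must add further attributes.
{F, M, P}⁺: F→L adds L; LMP→K adds K; KMP→CFL adds C → {C, F, K, L, M, P}.
{K, M, P}⁺: KMP→CFL adds C, F, L → {C, F, K, L, M, P}.
{L, M, P}⁺: LMP→K adds K; KMP→CFL adds C, F → {C, F, K, L, M, P}.
Any other superkey contains one of these as a subset, so there are no further candidate keys.

{F, M, P}; {K, M, P}; {L, M, P}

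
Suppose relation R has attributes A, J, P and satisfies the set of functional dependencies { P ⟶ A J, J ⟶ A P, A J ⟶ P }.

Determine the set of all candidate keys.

{J}, {P}

{J}⁺: J→AP adds A, P → {A, J, P}.
{P}⁺: P→AJ adds A, J → {A, J, P}.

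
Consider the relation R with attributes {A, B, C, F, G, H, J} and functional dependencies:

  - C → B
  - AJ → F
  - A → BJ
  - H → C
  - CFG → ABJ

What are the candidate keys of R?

{A, G, H}; {F, G, H}

{A, G, H}⁺: A→BJ adds B, J; H→C adds C; AJ→F adds F → {A, B, C, F, G, H, J}. Minimal: {G, H}⁺ = {B, C, G, H}; {A, H}⁺ = {A, B, C, F, H, J}; {A, G}⁺ = {A, B, F, G, J} — none reach the full schema.
{F, G, H}⁺: H→C adds C; CFG→ABJ adds A, B, J → {A, B, C, F, G, H, J}. Minimal: {G, H}⁺ = {B, C, G, H}; {F, H}⁺ = {B, C, F, H}; {F, G}⁺ = {F, G} — none reach the full schema.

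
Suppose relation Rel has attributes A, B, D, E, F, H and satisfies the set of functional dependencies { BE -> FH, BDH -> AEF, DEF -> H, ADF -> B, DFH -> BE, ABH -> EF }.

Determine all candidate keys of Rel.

{B, D, E}, {B, D, H}, {D, E, F}, {D, F, H}

Attribute D never appears on the right-hand side of any dependency, so D must belong to every candidate key.
{D}⁺ = {D}, which is not all of the schema, so we must add further attributes.
{B, D, E}⁺: BE→FH adds F, H; BDH→AEF adds A → {A, B, D, E, F, H}. Minimal: {D, E}⁺ = {D, E}; {B, E}⁺ = {B, E, F, H}; {B, D}⁺ = {B, D} — none reach the full schema.
{B, D, H}⁺: BDH→AEF adds A, E, F → {A, B, D, E, F, H}. Minimal: {D, H}⁺ = {D, H}; {B, H}⁺ = {B, H}; {B, D}⁺ = {B, D} — none reach the full schema.
{D, E, F}⁺: DEF→H adds H; DFH→BE adds B; BDH→AEF adds A → {A, B, D, E, F, H}. Minimal: {E, F}⁺ = {E, F}; {D, F}⁺ = {D, F}; {D, E}⁺ = {D, E} — none reach the full schema.
{D, F, H}⁺: DFH→BE adds B, E; BDH→AEF adds A → {A, B, D, E, F, H}. Minimal: {F, H}⁺ = {F, H}; {D, H}⁺ = {D, H}; {D, F}⁺ = {D, F} — none reach the full schema.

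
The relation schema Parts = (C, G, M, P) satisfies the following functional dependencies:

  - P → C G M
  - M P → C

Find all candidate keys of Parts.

Attribute P never appears on the right-hand side of any dependency, so P must belong to every candidate key.
{P}⁺ = {C, G, M, P}, which is all of the schema, so {P} is the only candidate key.

(P)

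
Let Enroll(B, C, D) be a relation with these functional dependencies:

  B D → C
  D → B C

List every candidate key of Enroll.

Attribute D never appears on the right-hand side of any dependency, so D must belong to every candidate key.
{D}⁺ = {B, C, D}, which is all of the schema, so {D} is the only candidate key.

D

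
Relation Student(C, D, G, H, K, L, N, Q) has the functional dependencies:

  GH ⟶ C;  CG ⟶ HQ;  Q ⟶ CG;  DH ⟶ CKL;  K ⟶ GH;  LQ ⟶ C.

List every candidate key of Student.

{D, H, N}⁺: DH→CKL adds C, K, L; K→GH adds G; CG→HQ adds Q → {C, D, G, H, K, L, N, Q}. Minimal: {H, N}⁺ = {H, N}; {D, N}⁺ = {D, N}; {D, H}⁺ = {C, D, G, H, K, L, Q} — none reach the full schema.
{D, K, N}⁺: K→GH adds G, H; GH→C adds C; CG→HQ adds Q; DH→CKL adds L → {C, D, G, H, K, L, N, Q}. Minimal: {K, N}⁺ = {C, G, H, K, N, Q}; {D, N}⁺ = {D, N}; {D, K}⁺ = {C, D, G, H, K, L, Q} — none reach the full schema.
{D, N, Q}⁺: Q→CG adds C, G; CG→HQ adds H; DH→CKL adds K, L → {C, D, G, H, K, L, N, Q}. Minimal: {N, Q}⁺ = {C, G, H, N, Q}; {D, Q}⁺ = {C, D, G, H, K, L, Q}; {D, N}⁺ = {D, N} — none reach the full schema.
{C, D, G, N}⁺: CG→HQ adds H, Q; DH→CKL adds K, L → {C, D, G, H, K, L, N, Q}. Minimal: {D, G, N}⁺ = {D, G, N}; {C, G, N}⁺ = {C, G, H, N, Q}; {C, D, N}⁺ = {C, D, N}; … — none reach the full schema.
Any other superkey contains one of these as a subset, so there are no further candidate keys.

DHN, DKN, DNQ, CDGN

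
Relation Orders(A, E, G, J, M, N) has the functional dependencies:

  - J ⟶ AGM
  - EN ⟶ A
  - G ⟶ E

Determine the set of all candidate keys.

JN

Attributes J, N never appear on any right-hand side, so every candidate key must contain {J, N}.
{J, N}⁺ = {A, E, G, J, M, N}, which is all of the schema, so {J, N} is the only candidate key.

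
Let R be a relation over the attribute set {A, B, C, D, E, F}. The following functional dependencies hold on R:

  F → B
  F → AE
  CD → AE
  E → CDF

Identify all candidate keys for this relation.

{E}, {F}, {C, D}

{E}⁺: E→CDF adds C, D, F; F→B adds B; F→AE adds A → {A, B, C, D, E, F}.
{F}⁺: F→B adds B; F→AE adds A, E; E→CDF adds C, D → {A, B, C, D, E, F}.
{C, D}⁺: CD→AE adds A, E; E→CDF adds F; F→B adds B → {A, B, C, D, E, F}. Minimal: {D}⁺ = {D}; {C}⁺ = {C} — none reach the full schema.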